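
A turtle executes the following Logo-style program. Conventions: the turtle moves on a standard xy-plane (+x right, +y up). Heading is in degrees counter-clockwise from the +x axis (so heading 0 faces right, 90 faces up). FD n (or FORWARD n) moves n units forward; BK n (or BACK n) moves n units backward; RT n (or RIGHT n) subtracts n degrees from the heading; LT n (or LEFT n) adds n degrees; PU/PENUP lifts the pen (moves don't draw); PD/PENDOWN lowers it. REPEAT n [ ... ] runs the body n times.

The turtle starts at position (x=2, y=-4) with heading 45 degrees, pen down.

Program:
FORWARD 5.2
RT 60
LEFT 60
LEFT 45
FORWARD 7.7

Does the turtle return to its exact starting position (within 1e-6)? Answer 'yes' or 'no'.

Answer: no

Derivation:
Executing turtle program step by step:
Start: pos=(2,-4), heading=45, pen down
FD 5.2: (2,-4) -> (5.677,-0.323) [heading=45, draw]
RT 60: heading 45 -> 345
LT 60: heading 345 -> 45
LT 45: heading 45 -> 90
FD 7.7: (5.677,-0.323) -> (5.677,7.377) [heading=90, draw]
Final: pos=(5.677,7.377), heading=90, 2 segment(s) drawn

Start position: (2, -4)
Final position: (5.677, 7.377)
Distance = 11.956; >= 1e-6 -> NOT closed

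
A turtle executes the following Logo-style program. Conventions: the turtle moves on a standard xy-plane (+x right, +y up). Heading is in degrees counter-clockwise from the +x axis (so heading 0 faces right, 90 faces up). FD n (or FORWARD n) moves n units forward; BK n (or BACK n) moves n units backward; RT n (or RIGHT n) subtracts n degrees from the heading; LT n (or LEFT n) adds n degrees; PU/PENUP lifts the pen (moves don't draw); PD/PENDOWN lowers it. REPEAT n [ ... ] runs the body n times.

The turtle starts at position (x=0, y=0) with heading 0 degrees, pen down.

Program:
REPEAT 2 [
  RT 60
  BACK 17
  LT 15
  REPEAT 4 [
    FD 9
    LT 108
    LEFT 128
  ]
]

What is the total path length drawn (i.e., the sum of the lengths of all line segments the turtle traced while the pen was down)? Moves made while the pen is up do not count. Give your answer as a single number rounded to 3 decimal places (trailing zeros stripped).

Executing turtle program step by step:
Start: pos=(0,0), heading=0, pen down
REPEAT 2 [
  -- iteration 1/2 --
  RT 60: heading 0 -> 300
  BK 17: (0,0) -> (-8.5,14.722) [heading=300, draw]
  LT 15: heading 300 -> 315
  REPEAT 4 [
    -- iteration 1/4 --
    FD 9: (-8.5,14.722) -> (-2.136,8.358) [heading=315, draw]
    LT 108: heading 315 -> 63
    LT 128: heading 63 -> 191
    -- iteration 2/4 --
    FD 9: (-2.136,8.358) -> (-10.971,6.641) [heading=191, draw]
    LT 108: heading 191 -> 299
    LT 128: heading 299 -> 67
    -- iteration 3/4 --
    FD 9: (-10.971,6.641) -> (-7.454,14.926) [heading=67, draw]
    LT 108: heading 67 -> 175
    LT 128: heading 175 -> 303
    -- iteration 4/4 --
    FD 9: (-7.454,14.926) -> (-2.552,7.378) [heading=303, draw]
    LT 108: heading 303 -> 51
    LT 128: heading 51 -> 179
  ]
  -- iteration 2/2 --
  RT 60: heading 179 -> 119
  BK 17: (-2.552,7.378) -> (5.689,-7.491) [heading=119, draw]
  LT 15: heading 119 -> 134
  REPEAT 4 [
    -- iteration 1/4 --
    FD 9: (5.689,-7.491) -> (-0.563,-1.017) [heading=134, draw]
    LT 108: heading 134 -> 242
    LT 128: heading 242 -> 10
    -- iteration 2/4 --
    FD 9: (-0.563,-1.017) -> (8.301,0.546) [heading=10, draw]
    LT 108: heading 10 -> 118
    LT 128: heading 118 -> 246
    -- iteration 3/4 --
    FD 9: (8.301,0.546) -> (4.64,-7.676) [heading=246, draw]
    LT 108: heading 246 -> 354
    LT 128: heading 354 -> 122
    -- iteration 4/4 --
    FD 9: (4.64,-7.676) -> (-0.129,-0.043) [heading=122, draw]
    LT 108: heading 122 -> 230
    LT 128: heading 230 -> 358
  ]
]
Final: pos=(-0.129,-0.043), heading=358, 10 segment(s) drawn

Segment lengths:
  seg 1: (0,0) -> (-8.5,14.722), length = 17
  seg 2: (-8.5,14.722) -> (-2.136,8.358), length = 9
  seg 3: (-2.136,8.358) -> (-10.971,6.641), length = 9
  seg 4: (-10.971,6.641) -> (-7.454,14.926), length = 9
  seg 5: (-7.454,14.926) -> (-2.552,7.378), length = 9
  seg 6: (-2.552,7.378) -> (5.689,-7.491), length = 17
  seg 7: (5.689,-7.491) -> (-0.563,-1.017), length = 9
  seg 8: (-0.563,-1.017) -> (8.301,0.546), length = 9
  seg 9: (8.301,0.546) -> (4.64,-7.676), length = 9
  seg 10: (4.64,-7.676) -> (-0.129,-0.043), length = 9
Total = 106

Answer: 106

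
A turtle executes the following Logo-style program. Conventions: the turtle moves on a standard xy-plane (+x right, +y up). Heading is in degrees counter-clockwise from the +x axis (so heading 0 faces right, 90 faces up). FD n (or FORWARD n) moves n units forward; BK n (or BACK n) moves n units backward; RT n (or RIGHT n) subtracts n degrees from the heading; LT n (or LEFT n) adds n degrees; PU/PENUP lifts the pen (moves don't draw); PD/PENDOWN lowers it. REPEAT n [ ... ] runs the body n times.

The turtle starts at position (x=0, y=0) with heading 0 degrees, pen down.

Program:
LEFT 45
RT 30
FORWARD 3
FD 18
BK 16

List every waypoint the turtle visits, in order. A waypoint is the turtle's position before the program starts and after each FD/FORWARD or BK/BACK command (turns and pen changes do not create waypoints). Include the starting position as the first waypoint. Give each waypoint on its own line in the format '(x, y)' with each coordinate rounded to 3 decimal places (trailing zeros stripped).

Answer: (0, 0)
(2.898, 0.776)
(20.284, 5.435)
(4.83, 1.294)

Derivation:
Executing turtle program step by step:
Start: pos=(0,0), heading=0, pen down
LT 45: heading 0 -> 45
RT 30: heading 45 -> 15
FD 3: (0,0) -> (2.898,0.776) [heading=15, draw]
FD 18: (2.898,0.776) -> (20.284,5.435) [heading=15, draw]
BK 16: (20.284,5.435) -> (4.83,1.294) [heading=15, draw]
Final: pos=(4.83,1.294), heading=15, 3 segment(s) drawn
Waypoints (4 total):
(0, 0)
(2.898, 0.776)
(20.284, 5.435)
(4.83, 1.294)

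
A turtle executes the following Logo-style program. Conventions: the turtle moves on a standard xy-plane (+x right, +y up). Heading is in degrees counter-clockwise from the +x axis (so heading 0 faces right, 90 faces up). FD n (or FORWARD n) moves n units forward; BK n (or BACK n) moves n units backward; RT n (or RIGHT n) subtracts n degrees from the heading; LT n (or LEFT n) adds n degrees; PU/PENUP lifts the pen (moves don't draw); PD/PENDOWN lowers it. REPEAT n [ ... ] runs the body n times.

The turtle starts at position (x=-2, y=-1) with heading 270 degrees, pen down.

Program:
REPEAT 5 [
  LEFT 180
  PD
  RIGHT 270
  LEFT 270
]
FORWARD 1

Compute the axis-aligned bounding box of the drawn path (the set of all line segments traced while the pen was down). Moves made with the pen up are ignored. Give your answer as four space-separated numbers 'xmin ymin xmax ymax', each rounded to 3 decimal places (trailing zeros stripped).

Answer: -2 -1 -2 0

Derivation:
Executing turtle program step by step:
Start: pos=(-2,-1), heading=270, pen down
REPEAT 5 [
  -- iteration 1/5 --
  LT 180: heading 270 -> 90
  PD: pen down
  RT 270: heading 90 -> 180
  LT 270: heading 180 -> 90
  -- iteration 2/5 --
  LT 180: heading 90 -> 270
  PD: pen down
  RT 270: heading 270 -> 0
  LT 270: heading 0 -> 270
  -- iteration 3/5 --
  LT 180: heading 270 -> 90
  PD: pen down
  RT 270: heading 90 -> 180
  LT 270: heading 180 -> 90
  -- iteration 4/5 --
  LT 180: heading 90 -> 270
  PD: pen down
  RT 270: heading 270 -> 0
  LT 270: heading 0 -> 270
  -- iteration 5/5 --
  LT 180: heading 270 -> 90
  PD: pen down
  RT 270: heading 90 -> 180
  LT 270: heading 180 -> 90
]
FD 1: (-2,-1) -> (-2,0) [heading=90, draw]
Final: pos=(-2,0), heading=90, 1 segment(s) drawn

Segment endpoints: x in {-2, -2}, y in {-1, 0}
xmin=-2, ymin=-1, xmax=-2, ymax=0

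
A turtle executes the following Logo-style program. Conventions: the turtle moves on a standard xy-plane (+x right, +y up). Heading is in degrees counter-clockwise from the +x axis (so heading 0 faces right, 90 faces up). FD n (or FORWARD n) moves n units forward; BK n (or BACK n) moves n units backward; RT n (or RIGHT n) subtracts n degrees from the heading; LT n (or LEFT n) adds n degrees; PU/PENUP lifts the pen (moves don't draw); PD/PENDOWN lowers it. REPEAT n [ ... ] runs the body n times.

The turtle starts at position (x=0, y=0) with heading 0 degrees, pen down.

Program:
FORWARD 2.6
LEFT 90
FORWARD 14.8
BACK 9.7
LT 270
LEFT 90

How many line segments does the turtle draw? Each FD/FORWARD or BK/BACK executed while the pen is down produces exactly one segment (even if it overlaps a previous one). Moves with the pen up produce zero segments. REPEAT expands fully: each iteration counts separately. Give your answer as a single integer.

Executing turtle program step by step:
Start: pos=(0,0), heading=0, pen down
FD 2.6: (0,0) -> (2.6,0) [heading=0, draw]
LT 90: heading 0 -> 90
FD 14.8: (2.6,0) -> (2.6,14.8) [heading=90, draw]
BK 9.7: (2.6,14.8) -> (2.6,5.1) [heading=90, draw]
LT 270: heading 90 -> 0
LT 90: heading 0 -> 90
Final: pos=(2.6,5.1), heading=90, 3 segment(s) drawn
Segments drawn: 3

Answer: 3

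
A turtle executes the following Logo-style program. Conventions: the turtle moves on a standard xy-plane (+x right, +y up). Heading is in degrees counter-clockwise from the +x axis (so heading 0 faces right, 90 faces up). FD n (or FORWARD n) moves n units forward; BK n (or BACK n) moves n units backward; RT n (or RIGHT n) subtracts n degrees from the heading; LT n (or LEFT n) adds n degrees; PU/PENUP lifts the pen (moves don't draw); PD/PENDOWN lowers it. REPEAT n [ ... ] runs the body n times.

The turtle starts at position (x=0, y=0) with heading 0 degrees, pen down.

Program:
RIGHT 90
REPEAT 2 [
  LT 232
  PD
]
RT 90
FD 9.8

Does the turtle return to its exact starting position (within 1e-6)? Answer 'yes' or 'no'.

Answer: no

Derivation:
Executing turtle program step by step:
Start: pos=(0,0), heading=0, pen down
RT 90: heading 0 -> 270
REPEAT 2 [
  -- iteration 1/2 --
  LT 232: heading 270 -> 142
  PD: pen down
  -- iteration 2/2 --
  LT 232: heading 142 -> 14
  PD: pen down
]
RT 90: heading 14 -> 284
FD 9.8: (0,0) -> (2.371,-9.509) [heading=284, draw]
Final: pos=(2.371,-9.509), heading=284, 1 segment(s) drawn

Start position: (0, 0)
Final position: (2.371, -9.509)
Distance = 9.8; >= 1e-6 -> NOT closed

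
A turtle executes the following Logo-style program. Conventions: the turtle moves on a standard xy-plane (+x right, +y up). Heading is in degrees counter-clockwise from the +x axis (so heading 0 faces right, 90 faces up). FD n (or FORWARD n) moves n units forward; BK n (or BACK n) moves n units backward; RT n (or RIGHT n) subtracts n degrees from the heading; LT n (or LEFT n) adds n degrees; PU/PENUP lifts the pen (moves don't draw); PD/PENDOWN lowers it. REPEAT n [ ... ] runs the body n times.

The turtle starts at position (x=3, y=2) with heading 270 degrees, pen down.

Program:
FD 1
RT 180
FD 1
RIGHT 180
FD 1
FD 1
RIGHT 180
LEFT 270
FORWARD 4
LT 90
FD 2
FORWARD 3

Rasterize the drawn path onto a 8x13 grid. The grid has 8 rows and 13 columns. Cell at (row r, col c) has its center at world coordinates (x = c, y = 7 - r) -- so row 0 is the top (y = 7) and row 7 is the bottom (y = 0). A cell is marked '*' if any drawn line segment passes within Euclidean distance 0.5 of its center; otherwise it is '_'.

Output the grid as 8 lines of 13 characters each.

Answer: _____________
_____________
_______*_____
_______*_____
_______*_____
___*___*_____
___*___*_____
___*****_____

Derivation:
Segment 0: (3,2) -> (3,1)
Segment 1: (3,1) -> (3,2)
Segment 2: (3,2) -> (3,1)
Segment 3: (3,1) -> (3,0)
Segment 4: (3,0) -> (7,0)
Segment 5: (7,0) -> (7,2)
Segment 6: (7,2) -> (7,5)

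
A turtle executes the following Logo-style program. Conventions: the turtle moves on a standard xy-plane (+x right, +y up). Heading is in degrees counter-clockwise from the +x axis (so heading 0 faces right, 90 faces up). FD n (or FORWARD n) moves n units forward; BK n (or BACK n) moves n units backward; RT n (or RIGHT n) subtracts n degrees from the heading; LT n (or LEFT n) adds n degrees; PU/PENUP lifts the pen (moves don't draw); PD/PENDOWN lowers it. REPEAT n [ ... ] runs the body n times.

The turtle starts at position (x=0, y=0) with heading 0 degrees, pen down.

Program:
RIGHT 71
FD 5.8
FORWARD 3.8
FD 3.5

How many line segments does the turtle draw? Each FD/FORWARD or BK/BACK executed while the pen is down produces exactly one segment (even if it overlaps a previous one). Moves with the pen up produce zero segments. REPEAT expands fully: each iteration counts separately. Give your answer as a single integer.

Answer: 3

Derivation:
Executing turtle program step by step:
Start: pos=(0,0), heading=0, pen down
RT 71: heading 0 -> 289
FD 5.8: (0,0) -> (1.888,-5.484) [heading=289, draw]
FD 3.8: (1.888,-5.484) -> (3.125,-9.077) [heading=289, draw]
FD 3.5: (3.125,-9.077) -> (4.265,-12.386) [heading=289, draw]
Final: pos=(4.265,-12.386), heading=289, 3 segment(s) drawn
Segments drawn: 3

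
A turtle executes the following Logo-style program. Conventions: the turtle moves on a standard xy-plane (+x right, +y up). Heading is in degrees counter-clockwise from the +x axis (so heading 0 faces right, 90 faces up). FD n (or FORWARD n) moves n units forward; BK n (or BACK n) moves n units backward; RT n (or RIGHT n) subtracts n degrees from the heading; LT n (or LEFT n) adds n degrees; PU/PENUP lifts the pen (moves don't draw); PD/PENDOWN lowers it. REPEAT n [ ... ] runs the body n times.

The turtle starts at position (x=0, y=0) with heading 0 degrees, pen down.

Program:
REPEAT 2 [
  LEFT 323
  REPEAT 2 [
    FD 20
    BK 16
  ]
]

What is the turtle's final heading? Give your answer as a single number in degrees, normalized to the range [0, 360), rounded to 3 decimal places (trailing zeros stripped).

Answer: 286

Derivation:
Executing turtle program step by step:
Start: pos=(0,0), heading=0, pen down
REPEAT 2 [
  -- iteration 1/2 --
  LT 323: heading 0 -> 323
  REPEAT 2 [
    -- iteration 1/2 --
    FD 20: (0,0) -> (15.973,-12.036) [heading=323, draw]
    BK 16: (15.973,-12.036) -> (3.195,-2.407) [heading=323, draw]
    -- iteration 2/2 --
    FD 20: (3.195,-2.407) -> (19.167,-14.444) [heading=323, draw]
    BK 16: (19.167,-14.444) -> (6.389,-4.815) [heading=323, draw]
  ]
  -- iteration 2/2 --
  LT 323: heading 323 -> 286
  REPEAT 2 [
    -- iteration 1/2 --
    FD 20: (6.389,-4.815) -> (11.902,-24.04) [heading=286, draw]
    BK 16: (11.902,-24.04) -> (7.492,-8.66) [heading=286, draw]
    -- iteration 2/2 --
    FD 20: (7.492,-8.66) -> (13.004,-27.885) [heading=286, draw]
    BK 16: (13.004,-27.885) -> (8.594,-12.505) [heading=286, draw]
  ]
]
Final: pos=(8.594,-12.505), heading=286, 8 segment(s) drawn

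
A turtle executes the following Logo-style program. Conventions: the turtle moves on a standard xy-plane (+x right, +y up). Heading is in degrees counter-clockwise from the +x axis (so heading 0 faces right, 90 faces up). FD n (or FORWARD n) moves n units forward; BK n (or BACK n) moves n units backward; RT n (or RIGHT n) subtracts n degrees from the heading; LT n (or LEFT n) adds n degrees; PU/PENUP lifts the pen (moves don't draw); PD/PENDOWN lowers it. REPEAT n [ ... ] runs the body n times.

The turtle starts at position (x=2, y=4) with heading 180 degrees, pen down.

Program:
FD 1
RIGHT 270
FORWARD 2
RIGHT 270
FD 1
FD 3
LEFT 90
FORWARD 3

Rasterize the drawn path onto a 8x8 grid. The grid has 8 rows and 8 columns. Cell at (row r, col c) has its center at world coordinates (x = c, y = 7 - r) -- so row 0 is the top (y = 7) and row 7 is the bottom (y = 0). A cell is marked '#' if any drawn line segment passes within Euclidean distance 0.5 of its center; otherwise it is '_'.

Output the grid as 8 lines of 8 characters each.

Segment 0: (2,4) -> (1,4)
Segment 1: (1,4) -> (1,2)
Segment 2: (1,2) -> (2,2)
Segment 3: (2,2) -> (5,2)
Segment 4: (5,2) -> (5,5)

Answer: ________
________
_____#__
_##__#__
_#___#__
_#####__
________
________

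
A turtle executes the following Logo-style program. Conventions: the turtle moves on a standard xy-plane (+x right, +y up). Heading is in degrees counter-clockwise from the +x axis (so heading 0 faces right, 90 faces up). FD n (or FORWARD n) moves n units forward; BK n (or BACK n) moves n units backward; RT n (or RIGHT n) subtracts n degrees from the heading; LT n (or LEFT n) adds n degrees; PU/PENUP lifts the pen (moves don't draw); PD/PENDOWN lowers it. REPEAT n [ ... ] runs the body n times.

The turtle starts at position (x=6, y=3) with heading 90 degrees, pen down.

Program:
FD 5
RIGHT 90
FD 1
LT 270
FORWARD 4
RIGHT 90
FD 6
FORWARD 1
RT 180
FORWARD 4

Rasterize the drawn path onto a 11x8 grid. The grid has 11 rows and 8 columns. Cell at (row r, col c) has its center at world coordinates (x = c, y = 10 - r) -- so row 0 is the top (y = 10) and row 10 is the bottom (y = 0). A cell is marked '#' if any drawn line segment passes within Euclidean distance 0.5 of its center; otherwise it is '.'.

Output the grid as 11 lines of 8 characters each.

Answer: ........
........
......##
......##
......##
......##
########
......#.
........
........
........

Derivation:
Segment 0: (6,3) -> (6,8)
Segment 1: (6,8) -> (7,8)
Segment 2: (7,8) -> (7,4)
Segment 3: (7,4) -> (1,4)
Segment 4: (1,4) -> (-0,4)
Segment 5: (-0,4) -> (4,4)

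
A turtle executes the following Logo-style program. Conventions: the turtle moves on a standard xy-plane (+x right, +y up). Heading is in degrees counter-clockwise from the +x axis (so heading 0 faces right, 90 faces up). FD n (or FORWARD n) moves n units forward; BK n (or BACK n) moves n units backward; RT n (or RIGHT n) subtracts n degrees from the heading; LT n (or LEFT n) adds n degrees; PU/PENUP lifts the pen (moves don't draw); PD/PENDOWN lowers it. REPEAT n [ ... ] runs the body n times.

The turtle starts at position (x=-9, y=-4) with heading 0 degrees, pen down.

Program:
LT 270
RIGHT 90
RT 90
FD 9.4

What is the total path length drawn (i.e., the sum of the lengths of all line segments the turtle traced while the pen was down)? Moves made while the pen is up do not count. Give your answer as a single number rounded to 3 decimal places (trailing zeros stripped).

Answer: 9.4

Derivation:
Executing turtle program step by step:
Start: pos=(-9,-4), heading=0, pen down
LT 270: heading 0 -> 270
RT 90: heading 270 -> 180
RT 90: heading 180 -> 90
FD 9.4: (-9,-4) -> (-9,5.4) [heading=90, draw]
Final: pos=(-9,5.4), heading=90, 1 segment(s) drawn

Segment lengths:
  seg 1: (-9,-4) -> (-9,5.4), length = 9.4
Total = 9.4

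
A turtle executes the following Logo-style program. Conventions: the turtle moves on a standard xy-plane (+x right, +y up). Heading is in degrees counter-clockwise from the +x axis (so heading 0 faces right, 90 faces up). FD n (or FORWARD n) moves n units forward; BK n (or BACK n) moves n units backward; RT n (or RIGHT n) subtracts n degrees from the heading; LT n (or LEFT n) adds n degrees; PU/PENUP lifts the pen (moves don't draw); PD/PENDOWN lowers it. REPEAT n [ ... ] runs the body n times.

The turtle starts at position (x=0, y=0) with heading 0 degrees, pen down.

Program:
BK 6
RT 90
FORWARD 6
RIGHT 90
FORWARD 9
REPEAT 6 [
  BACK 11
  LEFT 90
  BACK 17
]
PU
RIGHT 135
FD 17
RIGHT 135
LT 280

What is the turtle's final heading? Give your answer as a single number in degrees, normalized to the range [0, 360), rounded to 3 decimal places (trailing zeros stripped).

Answer: 10

Derivation:
Executing turtle program step by step:
Start: pos=(0,0), heading=0, pen down
BK 6: (0,0) -> (-6,0) [heading=0, draw]
RT 90: heading 0 -> 270
FD 6: (-6,0) -> (-6,-6) [heading=270, draw]
RT 90: heading 270 -> 180
FD 9: (-6,-6) -> (-15,-6) [heading=180, draw]
REPEAT 6 [
  -- iteration 1/6 --
  BK 11: (-15,-6) -> (-4,-6) [heading=180, draw]
  LT 90: heading 180 -> 270
  BK 17: (-4,-6) -> (-4,11) [heading=270, draw]
  -- iteration 2/6 --
  BK 11: (-4,11) -> (-4,22) [heading=270, draw]
  LT 90: heading 270 -> 0
  BK 17: (-4,22) -> (-21,22) [heading=0, draw]
  -- iteration 3/6 --
  BK 11: (-21,22) -> (-32,22) [heading=0, draw]
  LT 90: heading 0 -> 90
  BK 17: (-32,22) -> (-32,5) [heading=90, draw]
  -- iteration 4/6 --
  BK 11: (-32,5) -> (-32,-6) [heading=90, draw]
  LT 90: heading 90 -> 180
  BK 17: (-32,-6) -> (-15,-6) [heading=180, draw]
  -- iteration 5/6 --
  BK 11: (-15,-6) -> (-4,-6) [heading=180, draw]
  LT 90: heading 180 -> 270
  BK 17: (-4,-6) -> (-4,11) [heading=270, draw]
  -- iteration 6/6 --
  BK 11: (-4,11) -> (-4,22) [heading=270, draw]
  LT 90: heading 270 -> 0
  BK 17: (-4,22) -> (-21,22) [heading=0, draw]
]
PU: pen up
RT 135: heading 0 -> 225
FD 17: (-21,22) -> (-33.021,9.979) [heading=225, move]
RT 135: heading 225 -> 90
LT 280: heading 90 -> 10
Final: pos=(-33.021,9.979), heading=10, 15 segment(s) drawn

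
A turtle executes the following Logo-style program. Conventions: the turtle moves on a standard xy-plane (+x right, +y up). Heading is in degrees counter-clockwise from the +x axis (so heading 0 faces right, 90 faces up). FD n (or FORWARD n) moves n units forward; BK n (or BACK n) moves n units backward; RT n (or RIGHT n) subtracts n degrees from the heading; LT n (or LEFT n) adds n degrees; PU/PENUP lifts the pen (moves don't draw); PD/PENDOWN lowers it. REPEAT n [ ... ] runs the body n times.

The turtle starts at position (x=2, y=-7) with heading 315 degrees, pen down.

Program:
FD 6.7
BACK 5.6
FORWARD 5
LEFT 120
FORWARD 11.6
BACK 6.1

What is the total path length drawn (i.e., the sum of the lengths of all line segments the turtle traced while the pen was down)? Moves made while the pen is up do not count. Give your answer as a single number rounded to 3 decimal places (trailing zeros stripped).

Answer: 35

Derivation:
Executing turtle program step by step:
Start: pos=(2,-7), heading=315, pen down
FD 6.7: (2,-7) -> (6.738,-11.738) [heading=315, draw]
BK 5.6: (6.738,-11.738) -> (2.778,-7.778) [heading=315, draw]
FD 5: (2.778,-7.778) -> (6.313,-11.313) [heading=315, draw]
LT 120: heading 315 -> 75
FD 11.6: (6.313,-11.313) -> (9.316,-0.109) [heading=75, draw]
BK 6.1: (9.316,-0.109) -> (7.737,-6.001) [heading=75, draw]
Final: pos=(7.737,-6.001), heading=75, 5 segment(s) drawn

Segment lengths:
  seg 1: (2,-7) -> (6.738,-11.738), length = 6.7
  seg 2: (6.738,-11.738) -> (2.778,-7.778), length = 5.6
  seg 3: (2.778,-7.778) -> (6.313,-11.313), length = 5
  seg 4: (6.313,-11.313) -> (9.316,-0.109), length = 11.6
  seg 5: (9.316,-0.109) -> (7.737,-6.001), length = 6.1
Total = 35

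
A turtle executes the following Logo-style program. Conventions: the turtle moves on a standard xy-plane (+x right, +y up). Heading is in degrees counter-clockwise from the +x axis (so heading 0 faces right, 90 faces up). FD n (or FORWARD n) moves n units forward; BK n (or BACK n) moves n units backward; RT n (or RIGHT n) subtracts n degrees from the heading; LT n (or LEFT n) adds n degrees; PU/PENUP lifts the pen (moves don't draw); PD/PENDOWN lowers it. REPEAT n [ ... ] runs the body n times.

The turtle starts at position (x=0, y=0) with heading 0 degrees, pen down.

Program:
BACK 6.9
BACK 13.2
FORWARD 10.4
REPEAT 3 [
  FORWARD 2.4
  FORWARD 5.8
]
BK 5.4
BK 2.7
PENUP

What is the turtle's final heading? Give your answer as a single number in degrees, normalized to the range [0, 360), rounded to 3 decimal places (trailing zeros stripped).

Answer: 0

Derivation:
Executing turtle program step by step:
Start: pos=(0,0), heading=0, pen down
BK 6.9: (0,0) -> (-6.9,0) [heading=0, draw]
BK 13.2: (-6.9,0) -> (-20.1,0) [heading=0, draw]
FD 10.4: (-20.1,0) -> (-9.7,0) [heading=0, draw]
REPEAT 3 [
  -- iteration 1/3 --
  FD 2.4: (-9.7,0) -> (-7.3,0) [heading=0, draw]
  FD 5.8: (-7.3,0) -> (-1.5,0) [heading=0, draw]
  -- iteration 2/3 --
  FD 2.4: (-1.5,0) -> (0.9,0) [heading=0, draw]
  FD 5.8: (0.9,0) -> (6.7,0) [heading=0, draw]
  -- iteration 3/3 --
  FD 2.4: (6.7,0) -> (9.1,0) [heading=0, draw]
  FD 5.8: (9.1,0) -> (14.9,0) [heading=0, draw]
]
BK 5.4: (14.9,0) -> (9.5,0) [heading=0, draw]
BK 2.7: (9.5,0) -> (6.8,0) [heading=0, draw]
PU: pen up
Final: pos=(6.8,0), heading=0, 11 segment(s) drawn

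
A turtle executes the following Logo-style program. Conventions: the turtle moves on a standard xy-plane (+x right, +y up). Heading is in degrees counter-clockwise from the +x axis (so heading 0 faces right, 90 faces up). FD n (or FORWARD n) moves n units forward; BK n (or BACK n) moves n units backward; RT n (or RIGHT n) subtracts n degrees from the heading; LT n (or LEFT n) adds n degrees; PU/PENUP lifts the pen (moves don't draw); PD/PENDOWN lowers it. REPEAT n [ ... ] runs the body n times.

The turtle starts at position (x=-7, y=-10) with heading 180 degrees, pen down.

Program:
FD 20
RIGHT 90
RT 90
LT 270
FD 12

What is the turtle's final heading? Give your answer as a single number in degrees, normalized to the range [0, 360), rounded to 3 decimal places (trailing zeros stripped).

Answer: 270

Derivation:
Executing turtle program step by step:
Start: pos=(-7,-10), heading=180, pen down
FD 20: (-7,-10) -> (-27,-10) [heading=180, draw]
RT 90: heading 180 -> 90
RT 90: heading 90 -> 0
LT 270: heading 0 -> 270
FD 12: (-27,-10) -> (-27,-22) [heading=270, draw]
Final: pos=(-27,-22), heading=270, 2 segment(s) drawn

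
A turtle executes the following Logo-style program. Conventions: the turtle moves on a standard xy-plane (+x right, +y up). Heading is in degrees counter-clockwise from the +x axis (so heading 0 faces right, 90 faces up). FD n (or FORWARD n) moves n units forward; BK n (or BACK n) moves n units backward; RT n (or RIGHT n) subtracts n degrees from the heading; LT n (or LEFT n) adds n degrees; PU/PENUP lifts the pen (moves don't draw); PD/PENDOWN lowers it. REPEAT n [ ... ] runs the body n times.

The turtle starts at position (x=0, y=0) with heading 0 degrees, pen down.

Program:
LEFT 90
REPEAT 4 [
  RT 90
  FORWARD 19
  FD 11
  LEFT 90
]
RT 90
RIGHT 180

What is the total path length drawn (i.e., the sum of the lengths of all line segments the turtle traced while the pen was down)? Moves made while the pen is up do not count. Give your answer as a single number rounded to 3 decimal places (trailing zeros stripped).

Executing turtle program step by step:
Start: pos=(0,0), heading=0, pen down
LT 90: heading 0 -> 90
REPEAT 4 [
  -- iteration 1/4 --
  RT 90: heading 90 -> 0
  FD 19: (0,0) -> (19,0) [heading=0, draw]
  FD 11: (19,0) -> (30,0) [heading=0, draw]
  LT 90: heading 0 -> 90
  -- iteration 2/4 --
  RT 90: heading 90 -> 0
  FD 19: (30,0) -> (49,0) [heading=0, draw]
  FD 11: (49,0) -> (60,0) [heading=0, draw]
  LT 90: heading 0 -> 90
  -- iteration 3/4 --
  RT 90: heading 90 -> 0
  FD 19: (60,0) -> (79,0) [heading=0, draw]
  FD 11: (79,0) -> (90,0) [heading=0, draw]
  LT 90: heading 0 -> 90
  -- iteration 4/4 --
  RT 90: heading 90 -> 0
  FD 19: (90,0) -> (109,0) [heading=0, draw]
  FD 11: (109,0) -> (120,0) [heading=0, draw]
  LT 90: heading 0 -> 90
]
RT 90: heading 90 -> 0
RT 180: heading 0 -> 180
Final: pos=(120,0), heading=180, 8 segment(s) drawn

Segment lengths:
  seg 1: (0,0) -> (19,0), length = 19
  seg 2: (19,0) -> (30,0), length = 11
  seg 3: (30,0) -> (49,0), length = 19
  seg 4: (49,0) -> (60,0), length = 11
  seg 5: (60,0) -> (79,0), length = 19
  seg 6: (79,0) -> (90,0), length = 11
  seg 7: (90,0) -> (109,0), length = 19
  seg 8: (109,0) -> (120,0), length = 11
Total = 120

Answer: 120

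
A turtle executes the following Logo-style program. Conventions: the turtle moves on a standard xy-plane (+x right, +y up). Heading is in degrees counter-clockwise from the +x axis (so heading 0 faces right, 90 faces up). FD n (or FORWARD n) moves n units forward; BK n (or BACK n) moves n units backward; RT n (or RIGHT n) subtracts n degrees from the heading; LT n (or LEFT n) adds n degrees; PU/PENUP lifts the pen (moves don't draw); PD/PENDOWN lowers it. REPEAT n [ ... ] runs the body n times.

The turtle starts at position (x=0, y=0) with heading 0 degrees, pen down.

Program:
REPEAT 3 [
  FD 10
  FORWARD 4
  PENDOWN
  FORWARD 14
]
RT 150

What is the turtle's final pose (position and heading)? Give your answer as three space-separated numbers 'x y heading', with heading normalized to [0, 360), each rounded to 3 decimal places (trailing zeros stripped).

Executing turtle program step by step:
Start: pos=(0,0), heading=0, pen down
REPEAT 3 [
  -- iteration 1/3 --
  FD 10: (0,0) -> (10,0) [heading=0, draw]
  FD 4: (10,0) -> (14,0) [heading=0, draw]
  PD: pen down
  FD 14: (14,0) -> (28,0) [heading=0, draw]
  -- iteration 2/3 --
  FD 10: (28,0) -> (38,0) [heading=0, draw]
  FD 4: (38,0) -> (42,0) [heading=0, draw]
  PD: pen down
  FD 14: (42,0) -> (56,0) [heading=0, draw]
  -- iteration 3/3 --
  FD 10: (56,0) -> (66,0) [heading=0, draw]
  FD 4: (66,0) -> (70,0) [heading=0, draw]
  PD: pen down
  FD 14: (70,0) -> (84,0) [heading=0, draw]
]
RT 150: heading 0 -> 210
Final: pos=(84,0), heading=210, 9 segment(s) drawn

Answer: 84 0 210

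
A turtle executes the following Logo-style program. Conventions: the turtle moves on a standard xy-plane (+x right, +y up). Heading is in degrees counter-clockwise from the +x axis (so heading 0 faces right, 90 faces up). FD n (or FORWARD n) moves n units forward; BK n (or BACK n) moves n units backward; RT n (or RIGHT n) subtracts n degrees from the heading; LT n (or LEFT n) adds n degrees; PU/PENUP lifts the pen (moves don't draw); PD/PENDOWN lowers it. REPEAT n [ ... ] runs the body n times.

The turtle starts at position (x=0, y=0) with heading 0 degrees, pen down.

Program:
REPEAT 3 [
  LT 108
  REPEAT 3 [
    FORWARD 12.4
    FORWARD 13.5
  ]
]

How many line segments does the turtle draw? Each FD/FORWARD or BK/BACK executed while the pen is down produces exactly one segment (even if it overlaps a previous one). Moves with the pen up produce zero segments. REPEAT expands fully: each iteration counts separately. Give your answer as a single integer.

Answer: 18

Derivation:
Executing turtle program step by step:
Start: pos=(0,0), heading=0, pen down
REPEAT 3 [
  -- iteration 1/3 --
  LT 108: heading 0 -> 108
  REPEAT 3 [
    -- iteration 1/3 --
    FD 12.4: (0,0) -> (-3.832,11.793) [heading=108, draw]
    FD 13.5: (-3.832,11.793) -> (-8.004,24.632) [heading=108, draw]
    -- iteration 2/3 --
    FD 12.4: (-8.004,24.632) -> (-11.835,36.425) [heading=108, draw]
    FD 13.5: (-11.835,36.425) -> (-16.007,49.265) [heading=108, draw]
    -- iteration 3/3 --
    FD 12.4: (-16.007,49.265) -> (-19.839,61.058) [heading=108, draw]
    FD 13.5: (-19.839,61.058) -> (-24.011,73.897) [heading=108, draw]
  ]
  -- iteration 2/3 --
  LT 108: heading 108 -> 216
  REPEAT 3 [
    -- iteration 1/3 --
    FD 12.4: (-24.011,73.897) -> (-34.042,66.609) [heading=216, draw]
    FD 13.5: (-34.042,66.609) -> (-44.964,58.673) [heading=216, draw]
    -- iteration 2/3 --
    FD 12.4: (-44.964,58.673) -> (-54.996,51.385) [heading=216, draw]
    FD 13.5: (-54.996,51.385) -> (-65.918,43.45) [heading=216, draw]
    -- iteration 3/3 --
    FD 12.4: (-65.918,43.45) -> (-75.95,36.161) [heading=216, draw]
    FD 13.5: (-75.95,36.161) -> (-86.871,28.226) [heading=216, draw]
  ]
  -- iteration 3/3 --
  LT 108: heading 216 -> 324
  REPEAT 3 [
    -- iteration 1/3 --
    FD 12.4: (-86.871,28.226) -> (-76.839,20.938) [heading=324, draw]
    FD 13.5: (-76.839,20.938) -> (-65.918,13.003) [heading=324, draw]
    -- iteration 2/3 --
    FD 12.4: (-65.918,13.003) -> (-55.886,5.714) [heading=324, draw]
    FD 13.5: (-55.886,5.714) -> (-44.964,-2.221) [heading=324, draw]
    -- iteration 3/3 --
    FD 12.4: (-44.964,-2.221) -> (-34.932,-9.51) [heading=324, draw]
    FD 13.5: (-34.932,-9.51) -> (-24.011,-17.445) [heading=324, draw]
  ]
]
Final: pos=(-24.011,-17.445), heading=324, 18 segment(s) drawn
Segments drawn: 18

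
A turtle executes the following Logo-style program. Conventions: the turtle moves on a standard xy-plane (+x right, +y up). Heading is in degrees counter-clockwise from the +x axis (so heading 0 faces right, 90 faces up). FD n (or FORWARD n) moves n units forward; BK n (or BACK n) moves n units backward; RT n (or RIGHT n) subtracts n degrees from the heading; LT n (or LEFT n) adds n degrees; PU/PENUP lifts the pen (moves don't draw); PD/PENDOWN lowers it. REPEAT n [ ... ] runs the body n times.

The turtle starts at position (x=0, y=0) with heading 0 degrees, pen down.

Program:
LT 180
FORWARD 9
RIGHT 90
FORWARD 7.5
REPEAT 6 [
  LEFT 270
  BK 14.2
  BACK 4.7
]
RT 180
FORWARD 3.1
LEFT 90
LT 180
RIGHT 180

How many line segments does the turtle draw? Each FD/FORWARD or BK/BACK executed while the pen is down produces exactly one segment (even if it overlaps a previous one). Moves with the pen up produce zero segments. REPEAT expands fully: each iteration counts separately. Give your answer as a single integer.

Answer: 15

Derivation:
Executing turtle program step by step:
Start: pos=(0,0), heading=0, pen down
LT 180: heading 0 -> 180
FD 9: (0,0) -> (-9,0) [heading=180, draw]
RT 90: heading 180 -> 90
FD 7.5: (-9,0) -> (-9,7.5) [heading=90, draw]
REPEAT 6 [
  -- iteration 1/6 --
  LT 270: heading 90 -> 0
  BK 14.2: (-9,7.5) -> (-23.2,7.5) [heading=0, draw]
  BK 4.7: (-23.2,7.5) -> (-27.9,7.5) [heading=0, draw]
  -- iteration 2/6 --
  LT 270: heading 0 -> 270
  BK 14.2: (-27.9,7.5) -> (-27.9,21.7) [heading=270, draw]
  BK 4.7: (-27.9,21.7) -> (-27.9,26.4) [heading=270, draw]
  -- iteration 3/6 --
  LT 270: heading 270 -> 180
  BK 14.2: (-27.9,26.4) -> (-13.7,26.4) [heading=180, draw]
  BK 4.7: (-13.7,26.4) -> (-9,26.4) [heading=180, draw]
  -- iteration 4/6 --
  LT 270: heading 180 -> 90
  BK 14.2: (-9,26.4) -> (-9,12.2) [heading=90, draw]
  BK 4.7: (-9,12.2) -> (-9,7.5) [heading=90, draw]
  -- iteration 5/6 --
  LT 270: heading 90 -> 0
  BK 14.2: (-9,7.5) -> (-23.2,7.5) [heading=0, draw]
  BK 4.7: (-23.2,7.5) -> (-27.9,7.5) [heading=0, draw]
  -- iteration 6/6 --
  LT 270: heading 0 -> 270
  BK 14.2: (-27.9,7.5) -> (-27.9,21.7) [heading=270, draw]
  BK 4.7: (-27.9,21.7) -> (-27.9,26.4) [heading=270, draw]
]
RT 180: heading 270 -> 90
FD 3.1: (-27.9,26.4) -> (-27.9,29.5) [heading=90, draw]
LT 90: heading 90 -> 180
LT 180: heading 180 -> 0
RT 180: heading 0 -> 180
Final: pos=(-27.9,29.5), heading=180, 15 segment(s) drawn
Segments drawn: 15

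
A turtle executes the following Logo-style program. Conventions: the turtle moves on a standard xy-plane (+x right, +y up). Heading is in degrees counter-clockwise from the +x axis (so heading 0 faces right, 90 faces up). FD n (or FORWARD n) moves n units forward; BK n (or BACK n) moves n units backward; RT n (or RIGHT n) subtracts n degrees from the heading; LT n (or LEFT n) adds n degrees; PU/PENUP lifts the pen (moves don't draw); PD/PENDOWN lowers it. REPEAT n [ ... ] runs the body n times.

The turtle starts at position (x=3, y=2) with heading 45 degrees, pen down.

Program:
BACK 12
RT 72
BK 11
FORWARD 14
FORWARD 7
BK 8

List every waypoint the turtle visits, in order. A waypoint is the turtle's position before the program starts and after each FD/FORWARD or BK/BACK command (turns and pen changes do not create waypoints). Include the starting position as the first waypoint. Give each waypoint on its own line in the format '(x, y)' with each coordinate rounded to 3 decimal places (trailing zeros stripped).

Answer: (3, 2)
(-5.485, -6.485)
(-15.286, -1.491)
(-2.812, -7.847)
(3.425, -11.025)
(-3.703, -7.393)

Derivation:
Executing turtle program step by step:
Start: pos=(3,2), heading=45, pen down
BK 12: (3,2) -> (-5.485,-6.485) [heading=45, draw]
RT 72: heading 45 -> 333
BK 11: (-5.485,-6.485) -> (-15.286,-1.491) [heading=333, draw]
FD 14: (-15.286,-1.491) -> (-2.812,-7.847) [heading=333, draw]
FD 7: (-2.812,-7.847) -> (3.425,-11.025) [heading=333, draw]
BK 8: (3.425,-11.025) -> (-3.703,-7.393) [heading=333, draw]
Final: pos=(-3.703,-7.393), heading=333, 5 segment(s) drawn
Waypoints (6 total):
(3, 2)
(-5.485, -6.485)
(-15.286, -1.491)
(-2.812, -7.847)
(3.425, -11.025)
(-3.703, -7.393)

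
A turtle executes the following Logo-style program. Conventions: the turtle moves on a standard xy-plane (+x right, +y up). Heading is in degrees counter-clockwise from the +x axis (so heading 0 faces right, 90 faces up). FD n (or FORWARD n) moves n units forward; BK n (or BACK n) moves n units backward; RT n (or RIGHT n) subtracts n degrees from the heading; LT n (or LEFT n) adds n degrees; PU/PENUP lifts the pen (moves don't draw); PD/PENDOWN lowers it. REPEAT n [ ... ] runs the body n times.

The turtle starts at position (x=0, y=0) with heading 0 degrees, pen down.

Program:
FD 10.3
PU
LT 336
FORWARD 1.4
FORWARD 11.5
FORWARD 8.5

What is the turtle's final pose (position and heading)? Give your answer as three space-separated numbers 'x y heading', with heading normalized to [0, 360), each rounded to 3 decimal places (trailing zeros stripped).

Answer: 29.85 -8.704 336

Derivation:
Executing turtle program step by step:
Start: pos=(0,0), heading=0, pen down
FD 10.3: (0,0) -> (10.3,0) [heading=0, draw]
PU: pen up
LT 336: heading 0 -> 336
FD 1.4: (10.3,0) -> (11.579,-0.569) [heading=336, move]
FD 11.5: (11.579,-0.569) -> (22.085,-5.247) [heading=336, move]
FD 8.5: (22.085,-5.247) -> (29.85,-8.704) [heading=336, move]
Final: pos=(29.85,-8.704), heading=336, 1 segment(s) drawn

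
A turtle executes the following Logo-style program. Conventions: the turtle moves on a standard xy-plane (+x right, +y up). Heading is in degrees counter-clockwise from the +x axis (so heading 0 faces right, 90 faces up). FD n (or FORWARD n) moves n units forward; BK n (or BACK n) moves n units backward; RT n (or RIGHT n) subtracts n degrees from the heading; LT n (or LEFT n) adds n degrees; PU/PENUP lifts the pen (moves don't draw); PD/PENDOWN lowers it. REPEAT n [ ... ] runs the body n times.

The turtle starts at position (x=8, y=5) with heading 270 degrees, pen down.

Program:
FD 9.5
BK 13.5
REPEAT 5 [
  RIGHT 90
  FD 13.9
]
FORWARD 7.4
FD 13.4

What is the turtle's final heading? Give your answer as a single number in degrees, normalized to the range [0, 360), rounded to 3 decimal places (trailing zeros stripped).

Executing turtle program step by step:
Start: pos=(8,5), heading=270, pen down
FD 9.5: (8,5) -> (8,-4.5) [heading=270, draw]
BK 13.5: (8,-4.5) -> (8,9) [heading=270, draw]
REPEAT 5 [
  -- iteration 1/5 --
  RT 90: heading 270 -> 180
  FD 13.9: (8,9) -> (-5.9,9) [heading=180, draw]
  -- iteration 2/5 --
  RT 90: heading 180 -> 90
  FD 13.9: (-5.9,9) -> (-5.9,22.9) [heading=90, draw]
  -- iteration 3/5 --
  RT 90: heading 90 -> 0
  FD 13.9: (-5.9,22.9) -> (8,22.9) [heading=0, draw]
  -- iteration 4/5 --
  RT 90: heading 0 -> 270
  FD 13.9: (8,22.9) -> (8,9) [heading=270, draw]
  -- iteration 5/5 --
  RT 90: heading 270 -> 180
  FD 13.9: (8,9) -> (-5.9,9) [heading=180, draw]
]
FD 7.4: (-5.9,9) -> (-13.3,9) [heading=180, draw]
FD 13.4: (-13.3,9) -> (-26.7,9) [heading=180, draw]
Final: pos=(-26.7,9), heading=180, 9 segment(s) drawn

Answer: 180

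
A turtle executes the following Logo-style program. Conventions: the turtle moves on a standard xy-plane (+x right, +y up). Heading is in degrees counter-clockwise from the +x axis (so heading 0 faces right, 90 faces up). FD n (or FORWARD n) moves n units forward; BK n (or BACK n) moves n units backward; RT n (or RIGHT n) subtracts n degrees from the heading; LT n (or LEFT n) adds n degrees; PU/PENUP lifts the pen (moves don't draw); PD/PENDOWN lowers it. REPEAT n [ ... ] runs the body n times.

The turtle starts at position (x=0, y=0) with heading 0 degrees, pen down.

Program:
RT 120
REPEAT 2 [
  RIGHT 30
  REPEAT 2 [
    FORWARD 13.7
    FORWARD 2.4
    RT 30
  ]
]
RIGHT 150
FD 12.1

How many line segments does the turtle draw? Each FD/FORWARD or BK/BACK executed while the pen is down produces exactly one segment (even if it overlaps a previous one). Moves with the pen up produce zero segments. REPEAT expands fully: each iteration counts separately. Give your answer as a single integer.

Answer: 9

Derivation:
Executing turtle program step by step:
Start: pos=(0,0), heading=0, pen down
RT 120: heading 0 -> 240
REPEAT 2 [
  -- iteration 1/2 --
  RT 30: heading 240 -> 210
  REPEAT 2 [
    -- iteration 1/2 --
    FD 13.7: (0,0) -> (-11.865,-6.85) [heading=210, draw]
    FD 2.4: (-11.865,-6.85) -> (-13.943,-8.05) [heading=210, draw]
    RT 30: heading 210 -> 180
    -- iteration 2/2 --
    FD 13.7: (-13.943,-8.05) -> (-27.643,-8.05) [heading=180, draw]
    FD 2.4: (-27.643,-8.05) -> (-30.043,-8.05) [heading=180, draw]
    RT 30: heading 180 -> 150
  ]
  -- iteration 2/2 --
  RT 30: heading 150 -> 120
  REPEAT 2 [
    -- iteration 1/2 --
    FD 13.7: (-30.043,-8.05) -> (-36.893,3.815) [heading=120, draw]
    FD 2.4: (-36.893,3.815) -> (-38.093,5.893) [heading=120, draw]
    RT 30: heading 120 -> 90
    -- iteration 2/2 --
    FD 13.7: (-38.093,5.893) -> (-38.093,19.593) [heading=90, draw]
    FD 2.4: (-38.093,19.593) -> (-38.093,21.993) [heading=90, draw]
    RT 30: heading 90 -> 60
  ]
]
RT 150: heading 60 -> 270
FD 12.1: (-38.093,21.993) -> (-38.093,9.893) [heading=270, draw]
Final: pos=(-38.093,9.893), heading=270, 9 segment(s) drawn
Segments drawn: 9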